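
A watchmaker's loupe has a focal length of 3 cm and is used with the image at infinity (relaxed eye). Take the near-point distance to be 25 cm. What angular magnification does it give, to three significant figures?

8.33

M = D/f = 25/3 = 8.333.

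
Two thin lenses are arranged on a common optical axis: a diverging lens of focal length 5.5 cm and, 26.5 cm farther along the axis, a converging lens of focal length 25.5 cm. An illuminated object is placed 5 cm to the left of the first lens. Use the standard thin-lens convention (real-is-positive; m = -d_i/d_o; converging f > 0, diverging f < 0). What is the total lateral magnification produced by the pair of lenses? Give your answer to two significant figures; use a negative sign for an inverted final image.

-3.7

Lens 1: 1/d_i1 = 1/f_1 - 1/d_o1 = 1/(-5.5) - 1/5 = -0.38182 cm^-1, so d_i1 = -2.619 cm.
m_1 = -(-2.619)/5 = 0.5238.
With d_i1 < 0 the first image is virtual and lies on the object side; the object distance for lens 2 is d_o2 = 26.5 - (-2.619) = 29.119 cm.
Lens 2: 1/d_i2 = 1/f_2 - 1/d_o2 = 1/25.5 - 1/(29.119) = 0.00487 cm^-1, so d_i2 = 205.174 cm.
m_2 = -(205.174)/(29.119) = -7.0461.
Total m = m_1 x m_2 = (0.5238)(-7.0461) = -3.6908.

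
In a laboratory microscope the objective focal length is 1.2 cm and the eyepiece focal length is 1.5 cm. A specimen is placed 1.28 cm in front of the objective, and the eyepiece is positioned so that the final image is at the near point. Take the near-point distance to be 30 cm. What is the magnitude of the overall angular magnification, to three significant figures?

Objective: 1/d_i = 1/f_obj - 1/d_o = 1/1.2 - 1/1.28 = 0.05208 cm^-1, so d_i = 19.200 cm.
m_obj = -d_i/d_o = -19.200/1.28 = -15.000.
Eyepiece angular magnification (image at near point): M_eye = 1 + D/f_e = 1 + 30/1.5 = 21.000.
Overall M = m_obj x M_eye = (-15.000)(21.000) = -315.00.
|M| = 315.00.

315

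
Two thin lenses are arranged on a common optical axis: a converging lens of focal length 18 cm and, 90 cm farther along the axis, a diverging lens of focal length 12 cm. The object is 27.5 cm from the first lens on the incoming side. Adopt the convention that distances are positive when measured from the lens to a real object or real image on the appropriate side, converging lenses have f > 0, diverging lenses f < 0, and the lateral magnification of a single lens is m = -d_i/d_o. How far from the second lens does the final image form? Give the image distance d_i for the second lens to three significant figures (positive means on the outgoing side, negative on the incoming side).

First lens: d_i1 = 1/(1/18 - 1/27.5) = 52.105 cm.
Object distance for lens 2: d_o2 = 90 - 52.105 = 37.895 cm.
Second lens: d_i2 = 1/(1/(-12) - 1/(37.895)) = -9.114 cm.

-9.11 cm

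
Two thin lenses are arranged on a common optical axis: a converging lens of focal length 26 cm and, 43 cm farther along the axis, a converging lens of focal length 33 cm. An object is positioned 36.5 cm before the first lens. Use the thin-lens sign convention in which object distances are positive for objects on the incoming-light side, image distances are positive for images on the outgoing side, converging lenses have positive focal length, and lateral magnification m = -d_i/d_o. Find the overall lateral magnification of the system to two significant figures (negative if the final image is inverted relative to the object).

-1.0

First lens: d_i1 = 1/(1/26 - 1/36.5) = 90.381 cm.
m_1 = -(90.381)/36.5 = -2.4762.
Since 90.381 cm > 43 cm, the first image lies past the second lens and serves as a virtual object: d_o2 = L - d_i1 = -47.381 cm.
Second lens: d_i2 = 1/(1/33 - 1/(-47.381)) = 19.452 cm.
m_2 = -(19.452)/(-47.381) = 0.4105.
Total m = m_1 x m_2 = (-2.4762)(0.4105) = -1.0166.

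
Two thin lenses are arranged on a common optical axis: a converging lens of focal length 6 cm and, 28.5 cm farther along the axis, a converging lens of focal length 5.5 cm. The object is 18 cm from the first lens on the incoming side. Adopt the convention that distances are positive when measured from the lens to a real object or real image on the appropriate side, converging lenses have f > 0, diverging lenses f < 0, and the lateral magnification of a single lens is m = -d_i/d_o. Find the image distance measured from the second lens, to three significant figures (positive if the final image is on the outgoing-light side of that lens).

Lens 1: 1/d_i1 = 1/f_1 - 1/d_o1 = 1/6 - 1/18 = 0.11111 cm^-1, so d_i1 = 9.000 cm.
That image sits 19.500 cm in front of the second lens, so d_o2 = 19.500 cm.
Lens 2: 1/d_i2 = 1/f_2 - 1/d_o2 = 1/5.5 - 1/(19.500) = 0.13054 cm^-1, so d_i2 = 7.661 cm.

7.66 cm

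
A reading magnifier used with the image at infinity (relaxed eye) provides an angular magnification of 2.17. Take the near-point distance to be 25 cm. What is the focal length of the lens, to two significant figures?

For the image at infinity, M = D/f.
f = D/M = 25/2.17 = 11.521 cm.

12 cm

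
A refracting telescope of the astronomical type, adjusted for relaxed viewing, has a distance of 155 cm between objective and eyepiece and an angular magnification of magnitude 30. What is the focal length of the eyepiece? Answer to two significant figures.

In normal adjustment the tube length equals f_obj + f_eye and |M| = f_obj/f_eye.
So f_obj = 30 f_eye and 30 f_eye + f_eye = 155 cm, giving f_eye = 155/31 = 5.000 cm and f_obj = 150.000 cm.

5.0 cm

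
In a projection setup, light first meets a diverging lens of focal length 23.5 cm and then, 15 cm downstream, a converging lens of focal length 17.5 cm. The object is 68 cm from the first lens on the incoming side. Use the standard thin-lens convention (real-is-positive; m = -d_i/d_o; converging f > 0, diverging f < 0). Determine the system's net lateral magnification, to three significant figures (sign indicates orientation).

-0.300

Lens 1: 1/d_i1 = 1/f_1 - 1/d_o1 = 1/(-23.5) - 1/68 = -0.05726 cm^-1, so d_i1 = -17.464 cm.
m_1 = -(-17.464)/68 = 0.2568.
The intermediate image is virtual, 17.464 cm to the left of lens 1, so d_o2 = L - d_i1 = 15 - (-17.464) = 32.464 cm.
Lens 2: 1/d_i2 = 1/f_2 - 1/d_o2 = 1/17.5 - 1/(32.464) = 0.02634 cm^-1, so d_i2 = 37.965 cm.
m_2 = -(37.965)/(32.464) = -1.1694.
Total m = m_1 x m_2 = (0.2568)(-1.1694) = -0.3003.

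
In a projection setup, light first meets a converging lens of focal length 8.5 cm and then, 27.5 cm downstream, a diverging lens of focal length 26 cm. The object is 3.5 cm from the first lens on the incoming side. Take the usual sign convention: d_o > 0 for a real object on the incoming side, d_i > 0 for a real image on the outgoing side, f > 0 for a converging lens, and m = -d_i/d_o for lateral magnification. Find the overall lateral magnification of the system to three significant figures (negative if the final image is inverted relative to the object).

Lens 1: 1/d_i1 = 1/f_1 - 1/d_o1 = 1/8.5 - 1/3.5 = -0.16807 cm^-1, so d_i1 = -5.950 cm.
m_1 = -(-5.950)/3.5 = 1.7000.
The intermediate image is virtual, 5.950 cm to the left of lens 1, so d_o2 = L - d_i1 = 27.5 - (-5.950) = 33.450 cm.
Lens 2: 1/d_i2 = 1/f_2 - 1/d_o2 = 1/(-26) - 1/(33.450) = -0.06836 cm^-1, so d_i2 = -14.629 cm.
m_2 = -(-14.629)/(33.450) = 0.4373.
The system's lateral magnification is m_1 m_2 = (1.7000)(0.4373) = 0.7435.

0.743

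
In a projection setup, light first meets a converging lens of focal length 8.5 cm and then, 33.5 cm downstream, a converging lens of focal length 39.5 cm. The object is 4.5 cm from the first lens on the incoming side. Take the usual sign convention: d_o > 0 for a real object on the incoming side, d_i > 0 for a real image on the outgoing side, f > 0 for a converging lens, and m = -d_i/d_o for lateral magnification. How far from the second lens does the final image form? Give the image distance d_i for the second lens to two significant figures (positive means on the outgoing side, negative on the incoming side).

480 cm

First lens: d_i1 = 1/(1/8.5 - 1/4.5) = -9.563 cm.
With d_i1 < 0 the first image is virtual and lies on the object side; the object distance for lens 2 is d_o2 = 33.5 - (-9.563) = 43.062 cm.
Second lens: d_i2 = 1/(1/39.5 - 1/(43.062)) = 477.465 cm.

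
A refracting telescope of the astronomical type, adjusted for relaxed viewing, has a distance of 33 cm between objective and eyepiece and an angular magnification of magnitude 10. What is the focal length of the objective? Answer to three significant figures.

30.0 cm

In normal adjustment the tube length equals f_obj + f_eye and |M| = f_obj/f_eye.
So f_obj = 10 f_eye and 10 f_eye + f_eye = 33 cm, giving f_eye = 33/11 = 3.000 cm and f_obj = 30.000 cm.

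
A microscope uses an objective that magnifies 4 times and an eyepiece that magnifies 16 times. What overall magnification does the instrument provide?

64

The overall magnification of a compound microscope is the product of the objective and eyepiece magnifications:
M = M_obj x M_eye = 4 x 16 = 64.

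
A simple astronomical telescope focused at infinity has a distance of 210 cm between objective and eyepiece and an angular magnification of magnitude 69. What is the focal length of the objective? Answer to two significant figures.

In normal adjustment the tube length equals f_obj + f_eye and |M| = f_obj/f_eye.
So f_obj = 69 f_eye and 69 f_eye + f_eye = 210 cm, giving f_eye = 210/70 = 3.000 cm and f_obj = 207.000 cm.

210 cm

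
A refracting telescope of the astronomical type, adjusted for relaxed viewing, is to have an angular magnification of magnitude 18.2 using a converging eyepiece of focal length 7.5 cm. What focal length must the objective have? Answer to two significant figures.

140 cm

|M| = f_obj/|f_eye|, so f_obj = |M| x |f_eye| = 18.2 x 7.5 = 136.500 cm.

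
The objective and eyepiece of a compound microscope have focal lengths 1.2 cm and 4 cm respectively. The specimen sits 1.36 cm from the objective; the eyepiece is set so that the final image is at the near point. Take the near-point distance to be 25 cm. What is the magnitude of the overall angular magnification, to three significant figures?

54.4

Objective: 1/d_i = 1/f_obj - 1/d_o = 1/1.2 - 1/1.36 = 0.09804 cm^-1, so d_i = 10.200 cm.
m_obj = -d_i/d_o = -10.200/1.36 = -7.500.
Eyepiece angular magnification (image at near point): M_eye = 1 + D/f_e = 1 + 25/4 = 7.250.
Overall M = m_obj x M_eye = (-7.500)(7.250) = -54.37.
|M| = 54.37.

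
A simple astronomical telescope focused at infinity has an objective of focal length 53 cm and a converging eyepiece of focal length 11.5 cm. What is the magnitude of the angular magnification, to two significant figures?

4.6

|M| = f_obj/|f_eye| = 53/11.5 = 4.609.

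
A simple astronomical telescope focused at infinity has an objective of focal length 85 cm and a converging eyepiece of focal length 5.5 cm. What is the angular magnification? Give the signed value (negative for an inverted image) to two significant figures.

-15

M = -f_obj/f_eye = -85/(5.5) = -15.455.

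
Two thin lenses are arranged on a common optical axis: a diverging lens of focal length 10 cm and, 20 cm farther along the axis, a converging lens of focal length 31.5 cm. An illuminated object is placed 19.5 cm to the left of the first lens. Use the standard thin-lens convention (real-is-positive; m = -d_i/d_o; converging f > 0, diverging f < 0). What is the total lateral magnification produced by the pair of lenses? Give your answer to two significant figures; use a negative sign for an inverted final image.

2.2

Lens 1: 1/d_i1 = 1/f_1 - 1/d_o1 = 1/(-10) - 1/19.5 = -0.15128 cm^-1, so d_i1 = -6.610 cm.
m_1 = -(-6.610)/19.5 = 0.3390.
The intermediate image is virtual, 6.610 cm to the left of lens 1, so d_o2 = L - d_i1 = 20 - (-6.610) = 26.610 cm.
Lens 2: 1/d_i2 = 1/f_2 - 1/d_o2 = 1/31.5 - 1/(26.610) = -0.00583 cm^-1, so d_i2 = -171.421 cm.
m_2 = -(-171.421)/(26.610) = 6.4419.
The system's lateral magnification is m_1 m_2 = (0.3390)(6.4419) = 2.1837.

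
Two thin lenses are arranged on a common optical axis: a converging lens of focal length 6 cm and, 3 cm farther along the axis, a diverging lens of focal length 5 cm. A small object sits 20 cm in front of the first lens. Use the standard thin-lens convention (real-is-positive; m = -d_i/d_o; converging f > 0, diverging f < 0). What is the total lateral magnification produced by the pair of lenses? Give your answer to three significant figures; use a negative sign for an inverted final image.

3.75

Lens 1: 1/d_i1 = 1/f_1 - 1/d_o1 = 1/6 - 1/20 = 0.11667 cm^-1, so d_i1 = 8.571 cm.
m_1 = -(8.571)/20 = -0.4286.
Since 8.571 cm > 3 cm, the first image lies past the second lens and serves as a virtual object: d_o2 = L - d_i1 = -5.571 cm.
Lens 2: 1/d_i2 = 1/f_2 - 1/d_o2 = 1/(-5) - 1/(-5.571) = -0.02051 cm^-1, so d_i2 = -48.750 cm.
m_2 = -(-48.750)/(-5.571) = -8.7500.
Total m = m_1 x m_2 = (-0.4286)(-8.7500) = 3.7500.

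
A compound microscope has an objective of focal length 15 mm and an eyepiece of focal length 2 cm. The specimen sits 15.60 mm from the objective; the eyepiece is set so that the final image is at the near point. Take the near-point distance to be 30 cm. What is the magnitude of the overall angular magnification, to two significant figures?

Convert to cm: f_obj = 15 mm = 1.5 cm; d_o = 15.60 mm = 1.56 cm.
Objective: 1/d_i = 1/f_obj - 1/d_o = 1/1.5 - 1/1.56 = 0.02564 cm^-1, so d_i = 39.000 cm.
m_obj = -d_i/d_o = -39.000/1.56 = -25.000.
Eyepiece angular magnification (image at near point): M_eye = 1 + D/f_e = 1 + 30/2 = 16.000.
Overall M = m_obj x M_eye = (-25.000)(16.000) = -400.00.
|M| = 400.00.

400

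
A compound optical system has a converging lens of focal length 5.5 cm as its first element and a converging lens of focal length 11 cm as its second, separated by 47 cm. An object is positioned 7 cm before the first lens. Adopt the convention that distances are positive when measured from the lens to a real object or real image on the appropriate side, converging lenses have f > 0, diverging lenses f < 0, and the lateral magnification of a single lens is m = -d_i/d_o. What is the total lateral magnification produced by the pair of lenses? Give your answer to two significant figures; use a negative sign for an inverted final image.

Applying the thin-lens equation to the first lens, 1/5.5 = 1/7 + 1/d_i1, which gives d_i1 = 25.667 cm.
Its lateral magnification is m_1 = -d_i1/d_o1 = -(25.667)/7 = -3.6667.
That image sits 21.333 cm in front of the second lens, so d_o2 = 21.333 cm.
Applying the thin-lens equation again with f_2 = 11 cm and d_o2 = 21.333 cm gives d_i2 = 22.710 cm.
m_2 = -(22.710)/(21.333) = -1.0645.
The system's lateral magnification is m_1 m_2 = (-3.6667)(-1.0645) = 3.9032.

3.9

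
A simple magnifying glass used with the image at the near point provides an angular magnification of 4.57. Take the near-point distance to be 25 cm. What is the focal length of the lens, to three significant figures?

7.00 cm

For the image at the near point, M = 1 + D/f.
f = D/(M - 1) = 25/(4.57 - 1) = 7.003 cm.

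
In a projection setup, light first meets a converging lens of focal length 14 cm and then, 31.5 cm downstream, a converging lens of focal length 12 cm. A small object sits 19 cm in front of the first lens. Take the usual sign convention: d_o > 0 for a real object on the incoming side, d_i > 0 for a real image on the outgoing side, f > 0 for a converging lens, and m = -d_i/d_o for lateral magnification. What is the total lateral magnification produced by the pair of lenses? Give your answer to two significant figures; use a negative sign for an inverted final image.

First lens: d_i1 = 1/(1/14 - 1/19) = 53.200 cm.
m_1 = -(53.200)/19 = -2.8000.
This image would form 53.200 cm past lens 1, i.e. 21.700 cm beyond lens 2, so it is a virtual object for lens 2: d_o2 = 31.5 - 53.200 = -21.700 cm.
Second lens: d_i2 = 1/(1/12 - 1/(-21.700)) = 7.727 cm.
m_2 = -(7.727)/(-21.700) = 0.3561.
Total m = m_1 x m_2 = (-2.8000)(0.3561) = -0.9970.

-1.0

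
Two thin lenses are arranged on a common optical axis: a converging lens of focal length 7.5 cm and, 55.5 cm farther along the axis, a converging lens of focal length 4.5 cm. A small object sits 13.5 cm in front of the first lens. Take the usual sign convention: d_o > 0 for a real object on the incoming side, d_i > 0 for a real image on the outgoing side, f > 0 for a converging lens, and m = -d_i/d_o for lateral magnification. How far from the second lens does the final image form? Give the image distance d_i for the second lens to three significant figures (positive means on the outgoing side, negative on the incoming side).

5.09 cm

First lens: d_i1 = 1/(1/7.5 - 1/13.5) = 16.875 cm.
Object distance for lens 2: d_o2 = 55.5 - 16.875 = 38.625 cm.
Second lens: d_i2 = 1/(1/4.5 - 1/(38.625)) = 5.093 cm.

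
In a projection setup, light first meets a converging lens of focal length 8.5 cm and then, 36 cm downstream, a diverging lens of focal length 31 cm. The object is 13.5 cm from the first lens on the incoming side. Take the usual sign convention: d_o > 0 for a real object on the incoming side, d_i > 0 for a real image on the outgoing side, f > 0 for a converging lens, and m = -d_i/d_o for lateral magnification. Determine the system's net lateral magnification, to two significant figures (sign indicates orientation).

-1.2

First lens: d_i1 = 1/(1/8.5 - 1/13.5) = 22.950 cm.
m_1 = -(22.950)/13.5 = -1.7000.
Object distance for lens 2: d_o2 = 36 - 22.950 = 13.050 cm.
Second lens: d_i2 = 1/(1/(-31) - 1/(13.050)) = -9.184 cm.
m_2 = -(-9.184)/(13.050) = 0.7037.
The system's lateral magnification is m_1 m_2 = (-1.7000)(0.7037) = -1.1964.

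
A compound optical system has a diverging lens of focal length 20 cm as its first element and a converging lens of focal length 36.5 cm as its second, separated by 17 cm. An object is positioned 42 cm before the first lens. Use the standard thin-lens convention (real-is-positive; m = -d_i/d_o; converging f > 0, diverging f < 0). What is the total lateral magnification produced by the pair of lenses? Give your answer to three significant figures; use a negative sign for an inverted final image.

1.98

Applying the thin-lens equation to the first lens, 1/(-20) = 1/42 + 1/d_i1, which gives d_i1 = -13.548 cm.
Its lateral magnification is m_1 = -d_i1/d_o1 = -(-13.548)/42 = 0.3226.
With d_i1 < 0 the first image is virtual and lies on the object side; the object distance for lens 2 is d_o2 = 17 - (-13.548) = 30.548 cm.
Applying the thin-lens equation again with f_2 = 36.5 cm and d_o2 = 30.548 cm gives d_i2 = -187.347 cm.
m_2 = -(-187.347)/(30.548) = 6.1328.
Overall magnification: m = m_1 m_2 = 1.9783.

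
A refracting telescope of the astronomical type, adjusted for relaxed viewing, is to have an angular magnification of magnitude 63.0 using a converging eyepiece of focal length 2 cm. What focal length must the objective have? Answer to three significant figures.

126 cm

|M| = f_obj/|f_eye|, so f_obj = |M| x |f_eye| = 63.0 x 2 = 126.000 cm.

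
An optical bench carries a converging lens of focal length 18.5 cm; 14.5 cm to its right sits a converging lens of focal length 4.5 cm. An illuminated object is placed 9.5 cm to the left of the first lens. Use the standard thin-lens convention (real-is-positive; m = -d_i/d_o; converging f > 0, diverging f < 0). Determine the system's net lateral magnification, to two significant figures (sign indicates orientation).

-0.31

Applying the thin-lens equation to the first lens, 1/18.5 = 1/9.5 + 1/d_i1, which gives d_i1 = -19.528 cm.
Its lateral magnification is m_1 = -d_i1/d_o1 = -(-19.528)/9.5 = 2.0556.
The intermediate image is virtual, 19.528 cm to the left of lens 1, so d_o2 = L - d_i1 = 14.5 - (-19.528) = 34.028 cm.
Applying the thin-lens equation again with f_2 = 4.5 cm and d_o2 = 34.028 cm gives d_i2 = 5.186 cm.
m_2 = -(5.186)/(34.028) = -0.1524.
Overall magnification: m = m_1 m_2 = -0.3133.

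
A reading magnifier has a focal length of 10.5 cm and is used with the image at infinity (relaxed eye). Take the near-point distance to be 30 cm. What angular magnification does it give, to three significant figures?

2.86

M = D/f = 30/10.5 = 2.857.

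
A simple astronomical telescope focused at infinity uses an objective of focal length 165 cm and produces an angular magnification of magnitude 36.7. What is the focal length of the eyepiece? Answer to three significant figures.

4.50 cm

|M| = f_obj/f_eye, so f_eye = f_obj/|M| = 165/36.7 = 4.496 cm.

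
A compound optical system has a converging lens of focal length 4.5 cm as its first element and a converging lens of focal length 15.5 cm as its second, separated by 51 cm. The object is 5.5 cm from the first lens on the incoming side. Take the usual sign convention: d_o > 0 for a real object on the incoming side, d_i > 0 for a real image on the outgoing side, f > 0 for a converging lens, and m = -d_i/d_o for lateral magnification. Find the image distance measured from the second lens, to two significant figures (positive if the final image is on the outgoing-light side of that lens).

First lens: d_i1 = 1/(1/4.5 - 1/5.5) = 24.750 cm.
Object distance for lens 2: d_o2 = 51 - 24.750 = 26.250 cm.
Second lens: d_i2 = 1/(1/15.5 - 1/(26.250)) = 37.849 cm.

38 cm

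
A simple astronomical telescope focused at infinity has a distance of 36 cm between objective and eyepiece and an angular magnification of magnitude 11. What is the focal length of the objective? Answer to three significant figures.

In normal adjustment the tube length equals f_obj + f_eye and |M| = f_obj/f_eye.
So f_obj = 11 f_eye and 11 f_eye + f_eye = 36 cm, giving f_eye = 36/12 = 3.000 cm and f_obj = 33.000 cm.

33.0 cm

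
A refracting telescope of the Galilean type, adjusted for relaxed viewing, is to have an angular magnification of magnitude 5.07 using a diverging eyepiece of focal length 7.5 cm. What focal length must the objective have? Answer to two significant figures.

38 cm

|M| = f_obj/|f_eye|, so f_obj = |M| x |f_eye| = 5.07 x 7.5 = 38.025 cm.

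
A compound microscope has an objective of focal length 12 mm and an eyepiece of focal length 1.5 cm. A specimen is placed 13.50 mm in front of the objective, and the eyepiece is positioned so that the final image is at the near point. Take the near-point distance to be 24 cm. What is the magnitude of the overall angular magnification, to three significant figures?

Convert to cm: f_obj = 12 mm = 1.2 cm; d_o = 13.50 mm = 1.35 cm.
Objective: 1/d_i = 1/f_obj - 1/d_o = 1/1.2 - 1/1.35 = 0.09259 cm^-1, so d_i = 10.800 cm.
m_obj = -d_i/d_o = -10.800/1.35 = -8.000.
Eyepiece angular magnification (image at near point): M_eye = 1 + D/f_e = 1 + 24/1.5 = 17.000.
Overall M = m_obj x M_eye = (-8.000)(17.000) = -136.00.
|M| = 136.00.

136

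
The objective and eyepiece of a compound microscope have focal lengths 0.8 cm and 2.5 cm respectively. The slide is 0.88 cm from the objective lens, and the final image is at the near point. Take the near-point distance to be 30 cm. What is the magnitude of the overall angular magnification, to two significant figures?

130

Objective: 1/d_i = 1/f_obj - 1/d_o = 1/0.8 - 1/0.88 = 0.11364 cm^-1, so d_i = 8.800 cm.
m_obj = -d_i/d_o = -8.800/0.88 = -10.000.
Eyepiece angular magnification (image at near point): M_eye = 1 + D/f_e = 1 + 30/2.5 = 13.000.
Overall M = m_obj x M_eye = (-10.000)(13.000) = -130.00.
|M| = 130.00.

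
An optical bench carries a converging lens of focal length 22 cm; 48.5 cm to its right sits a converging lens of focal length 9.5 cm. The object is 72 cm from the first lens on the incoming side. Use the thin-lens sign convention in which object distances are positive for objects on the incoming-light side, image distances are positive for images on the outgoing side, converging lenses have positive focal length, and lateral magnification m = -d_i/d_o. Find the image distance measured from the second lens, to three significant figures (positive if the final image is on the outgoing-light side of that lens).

Lens 1: 1/d_i1 = 1/f_1 - 1/d_o1 = 1/22 - 1/72 = 0.03157 cm^-1, so d_i1 = 31.680 cm.
Object distance for lens 2: d_o2 = 48.5 - 31.680 = 16.820 cm.
Lens 2: 1/d_i2 = 1/f_2 - 1/d_o2 = 1/9.5 - 1/(16.820) = 0.04581 cm^-1, so d_i2 = 21.829 cm.

21.8 cm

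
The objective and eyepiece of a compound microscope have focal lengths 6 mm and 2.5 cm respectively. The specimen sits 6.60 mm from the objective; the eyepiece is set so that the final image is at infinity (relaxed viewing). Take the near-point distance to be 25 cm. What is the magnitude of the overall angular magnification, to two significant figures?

Convert to cm: f_obj = 6 mm = 0.6 cm; d_o = 6.60 mm = 0.66 cm.
Objective: 1/d_i = 1/f_obj - 1/d_o = 1/0.6 - 1/0.66 = 0.15152 cm^-1, so d_i = 6.600 cm.
m_obj = -d_i/d_o = -6.600/0.66 = -10.000.
Eyepiece angular magnification (image at infinity): M_eye = D/f_e = 25/2.5 = 10.000.
Overall M = m_obj x M_eye = (-10.000)(10.000) = -100.00.
|M| = 100.00.

100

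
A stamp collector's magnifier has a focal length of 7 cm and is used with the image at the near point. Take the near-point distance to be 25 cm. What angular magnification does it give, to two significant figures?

4.6

M = 1 + D/f = 1 + 25/7 = 4.571.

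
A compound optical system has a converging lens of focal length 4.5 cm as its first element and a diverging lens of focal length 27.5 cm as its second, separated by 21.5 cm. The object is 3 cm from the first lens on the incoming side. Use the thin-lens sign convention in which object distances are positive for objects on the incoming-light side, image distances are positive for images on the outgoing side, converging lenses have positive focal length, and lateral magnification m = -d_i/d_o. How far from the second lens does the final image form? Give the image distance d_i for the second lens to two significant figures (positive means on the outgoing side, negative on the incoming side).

Applying the thin-lens equation to the first lens, 1/4.5 = 1/3 + 1/d_i1, which gives d_i1 = -9.000 cm.
With d_i1 < 0 the first image is virtual and lies on the object side; the object distance for lens 2 is d_o2 = 21.5 - (-9.000) = 30.500 cm.
Applying the thin-lens equation again with f_2 = -27.5 cm and d_o2 = 30.500 cm gives d_i2 = -14.461 cm.

-14 cm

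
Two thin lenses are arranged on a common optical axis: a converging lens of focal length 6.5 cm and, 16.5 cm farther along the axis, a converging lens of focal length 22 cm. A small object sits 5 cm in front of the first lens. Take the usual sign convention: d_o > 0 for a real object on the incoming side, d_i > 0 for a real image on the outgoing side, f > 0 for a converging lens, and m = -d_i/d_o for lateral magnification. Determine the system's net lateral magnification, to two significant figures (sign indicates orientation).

-5.9

First lens: d_i1 = 1/(1/6.5 - 1/5) = -21.667 cm.
m_1 = -(-21.667)/5 = 4.3333.
The intermediate image is virtual, 21.667 cm to the left of lens 1, so d_o2 = L - d_i1 = 16.5 - (-21.667) = 38.167 cm.
Second lens: d_i2 = 1/(1/22 - 1/(38.167)) = 51.938 cm.
m_2 = -(51.938)/(38.167) = -1.3608.
The system's lateral magnification is m_1 m_2 = (4.3333)(-1.3608) = -5.8969.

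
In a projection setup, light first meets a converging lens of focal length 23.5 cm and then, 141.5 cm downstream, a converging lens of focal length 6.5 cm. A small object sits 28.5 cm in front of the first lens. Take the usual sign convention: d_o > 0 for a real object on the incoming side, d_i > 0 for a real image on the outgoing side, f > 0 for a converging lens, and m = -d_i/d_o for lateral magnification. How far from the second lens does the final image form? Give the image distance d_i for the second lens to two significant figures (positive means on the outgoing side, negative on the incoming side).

First lens: d_i1 = 1/(1/23.5 - 1/28.5) = 133.950 cm.
The intermediate image is 133.950 cm to the right of lens 1, so d_o2 = L - d_i1 = 141.5 - 133.950 = 7.550 cm.
Second lens: d_i2 = 1/(1/6.5 - 1/(7.550)) = 46.738 cm.

47 cm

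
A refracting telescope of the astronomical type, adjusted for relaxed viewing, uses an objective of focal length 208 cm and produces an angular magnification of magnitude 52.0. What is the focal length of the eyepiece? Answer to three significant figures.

|M| = f_obj/f_eye, so f_eye = f_obj/|M| = 208/52.0 = 4.000 cm.

4.00 cm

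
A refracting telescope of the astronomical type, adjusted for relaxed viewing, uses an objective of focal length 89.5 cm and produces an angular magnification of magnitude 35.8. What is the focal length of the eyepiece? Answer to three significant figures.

|M| = f_obj/f_eye, so f_eye = f_obj/|M| = 89.5/35.8 = 2.500 cm.

2.50 cm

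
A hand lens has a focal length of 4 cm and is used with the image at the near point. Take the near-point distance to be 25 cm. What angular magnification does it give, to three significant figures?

7.25

M = 1 + D/f = 1 + 25/4 = 7.250.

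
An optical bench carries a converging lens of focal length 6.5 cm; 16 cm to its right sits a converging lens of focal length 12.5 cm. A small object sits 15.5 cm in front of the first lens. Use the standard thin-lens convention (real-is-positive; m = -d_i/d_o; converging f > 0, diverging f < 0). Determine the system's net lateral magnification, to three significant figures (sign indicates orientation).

First lens: d_i1 = 1/(1/6.5 - 1/15.5) = 11.194 cm.
m_1 = -(11.194)/15.5 = -0.7222.
The intermediate image is 11.194 cm to the right of lens 1, so d_o2 = L - d_i1 = 16 - 11.194 = 4.806 cm.
Second lens: d_i2 = 1/(1/12.5 - 1/(4.806)) = -7.807 cm.
m_2 = -(-7.807)/(4.806) = 1.6245.
The system's lateral magnification is m_1 m_2 = (-0.7222)(1.6245) = -1.1733.

-1.17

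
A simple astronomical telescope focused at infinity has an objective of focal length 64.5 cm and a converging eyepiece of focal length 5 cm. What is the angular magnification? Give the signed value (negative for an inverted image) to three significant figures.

M = -f_obj/f_eye = -64.5/(5) = -12.900.

-12.9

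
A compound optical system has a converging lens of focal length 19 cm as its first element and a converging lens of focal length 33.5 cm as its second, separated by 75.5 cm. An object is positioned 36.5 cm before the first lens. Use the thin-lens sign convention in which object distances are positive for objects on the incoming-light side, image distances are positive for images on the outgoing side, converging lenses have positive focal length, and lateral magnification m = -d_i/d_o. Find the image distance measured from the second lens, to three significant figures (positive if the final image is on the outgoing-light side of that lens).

507 cm

Applying the thin-lens equation to the first lens, 1/19 = 1/36.5 + 1/d_i1, which gives d_i1 = 39.629 cm.
That image sits 35.871 cm in front of the second lens, so d_o2 = 35.871 cm.
Applying the thin-lens equation again with f_2 = 33.5 cm and d_o2 = 35.871 cm gives d_i2 = 506.738 cm.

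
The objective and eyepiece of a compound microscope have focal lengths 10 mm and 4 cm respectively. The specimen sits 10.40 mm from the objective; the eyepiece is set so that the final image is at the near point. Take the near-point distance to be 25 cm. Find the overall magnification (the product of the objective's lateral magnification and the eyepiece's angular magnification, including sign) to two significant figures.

-180

Convert to cm: f_obj = 10 mm = 1 cm; d_o = 10.40 mm = 1.04 cm.
Objective: 1/d_i = 1/f_obj - 1/d_o = 1/1 - 1/1.04 = 0.03846 cm^-1, so d_i = 26.000 cm.
m_obj = -d_i/d_o = -26.000/1.04 = -25.000.
Eyepiece angular magnification (image at near point): M_eye = 1 + D/f_e = 1 + 25/4 = 7.250.
Overall M = m_obj x M_eye = (-25.000)(7.250) = -181.25.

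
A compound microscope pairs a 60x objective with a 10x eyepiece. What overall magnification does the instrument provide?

600

The overall magnification of a compound microscope is the product of the objective and eyepiece magnifications:
M = M_obj x M_eye = 60 x 10 = 600.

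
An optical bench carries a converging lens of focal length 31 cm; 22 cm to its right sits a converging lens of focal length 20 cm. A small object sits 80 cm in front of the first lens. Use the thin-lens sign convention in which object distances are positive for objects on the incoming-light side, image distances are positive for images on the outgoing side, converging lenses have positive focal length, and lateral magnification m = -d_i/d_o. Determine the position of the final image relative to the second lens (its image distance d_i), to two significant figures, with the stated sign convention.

Applying the thin-lens equation to the first lens, 1/31 = 1/80 + 1/d_i1, which gives d_i1 = 50.612 cm.
Since 50.612 cm > 22 cm, the first image lies past the second lens and serves as a virtual object: d_o2 = L - d_i1 = -28.612 cm.
Applying the thin-lens equation again with f_2 = 20 cm and d_o2 = -28.612 cm gives d_i2 = 11.772 cm.

12 cm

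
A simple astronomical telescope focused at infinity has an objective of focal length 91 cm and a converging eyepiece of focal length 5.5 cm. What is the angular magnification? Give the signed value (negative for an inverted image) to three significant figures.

-16.5

M = -f_obj/f_eye = -91/(5.5) = -16.545.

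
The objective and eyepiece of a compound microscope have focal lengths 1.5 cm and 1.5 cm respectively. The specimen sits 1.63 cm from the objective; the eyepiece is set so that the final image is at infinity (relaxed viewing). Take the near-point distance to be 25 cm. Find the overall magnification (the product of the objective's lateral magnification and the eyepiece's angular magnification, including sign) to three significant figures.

-192

Objective: 1/d_i = 1/f_obj - 1/d_o = 1/1.5 - 1/1.63 = 0.05317 cm^-1, so d_i = 18.808 cm.
m_obj = -d_i/d_o = -18.808/1.63 = -11.538.
Eyepiece angular magnification (image at infinity): M_eye = D/f_e = 25/1.5 = 16.667.
Overall M = m_obj x M_eye = (-11.538)(16.667) = -192.31.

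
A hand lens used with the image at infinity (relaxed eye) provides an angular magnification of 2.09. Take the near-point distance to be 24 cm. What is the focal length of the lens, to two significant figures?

For the image at infinity, M = D/f.
f = D/M = 24/2.09 = 11.483 cm.

11 cm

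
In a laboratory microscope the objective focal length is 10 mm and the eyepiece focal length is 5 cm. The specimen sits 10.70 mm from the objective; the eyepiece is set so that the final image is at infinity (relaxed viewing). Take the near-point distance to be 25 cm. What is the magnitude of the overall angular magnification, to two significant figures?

Convert to cm: f_obj = 10 mm = 1 cm; d_o = 10.70 mm = 1.07 cm.
Objective: 1/d_i = 1/f_obj - 1/d_o = 1/1 - 1/1.07 = 0.06542 cm^-1, so d_i = 15.286 cm.
m_obj = -d_i/d_o = -15.286/1.07 = -14.286.
Eyepiece angular magnification (image at infinity): M_eye = D/f_e = 25/5 = 5.000.
Overall M = m_obj x M_eye = (-14.286)(5.000) = -71.43.
|M| = 71.43.

71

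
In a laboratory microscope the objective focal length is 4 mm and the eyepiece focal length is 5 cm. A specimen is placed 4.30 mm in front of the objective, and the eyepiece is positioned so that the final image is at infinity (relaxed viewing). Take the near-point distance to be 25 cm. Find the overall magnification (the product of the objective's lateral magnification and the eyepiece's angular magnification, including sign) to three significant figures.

Convert to cm: f_obj = 4 mm = 0.4 cm; d_o = 4.30 mm = 0.43 cm.
Objective: 1/d_i = 1/f_obj - 1/d_o = 1/0.4 - 1/0.43 = 0.17442 cm^-1, so d_i = 5.733 cm.
m_obj = -d_i/d_o = -5.733/0.43 = -13.333.
Eyepiece angular magnification (image at infinity): M_eye = D/f_e = 25/5 = 5.000.
Overall M = m_obj x M_eye = (-13.333)(5.000) = -66.67.

-66.7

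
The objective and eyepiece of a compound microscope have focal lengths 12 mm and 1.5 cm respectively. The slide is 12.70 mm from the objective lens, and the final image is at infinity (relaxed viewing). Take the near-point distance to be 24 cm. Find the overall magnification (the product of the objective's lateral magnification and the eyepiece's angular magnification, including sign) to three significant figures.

-274

Convert to cm: f_obj = 12 mm = 1.2 cm; d_o = 12.70 mm = 1.27 cm.
Objective: 1/d_i = 1/f_obj - 1/d_o = 1/1.2 - 1/1.27 = 0.04593 cm^-1, so d_i = 21.771 cm.
m_obj = -d_i/d_o = -21.771/1.27 = -17.143.
Eyepiece angular magnification (image at infinity): M_eye = D/f_e = 24/1.5 = 16.000.
Overall M = m_obj x M_eye = (-17.143)(16.000) = -274.29.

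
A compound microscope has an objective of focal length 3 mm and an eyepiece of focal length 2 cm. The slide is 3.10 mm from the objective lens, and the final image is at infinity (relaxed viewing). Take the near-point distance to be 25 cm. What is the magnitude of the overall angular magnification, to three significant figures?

375

Convert to cm: f_obj = 3 mm = 0.3 cm; d_o = 3.10 mm = 0.31 cm.
Objective: 1/d_i = 1/f_obj - 1/d_o = 1/0.3 - 1/0.31 = 0.10753 cm^-1, so d_i = 9.300 cm.
m_obj = -d_i/d_o = -9.300/0.31 = -30.000.
Eyepiece angular magnification (image at infinity): M_eye = D/f_e = 25/2 = 12.500.
Overall M = m_obj x M_eye = (-30.000)(12.500) = -375.00.
|M| = 375.00.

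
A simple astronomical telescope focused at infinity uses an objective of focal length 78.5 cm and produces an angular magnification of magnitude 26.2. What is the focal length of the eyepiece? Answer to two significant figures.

|M| = f_obj/f_eye, so f_eye = f_obj/|M| = 78.5/26.2 = 2.996 cm.

3.0 cm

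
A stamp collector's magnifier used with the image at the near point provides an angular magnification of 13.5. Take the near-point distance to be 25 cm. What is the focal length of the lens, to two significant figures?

2.0 cm

For the image at the near point, M = 1 + D/f.
f = D/(M - 1) = 25/(13.5 - 1) = 2.000 cm.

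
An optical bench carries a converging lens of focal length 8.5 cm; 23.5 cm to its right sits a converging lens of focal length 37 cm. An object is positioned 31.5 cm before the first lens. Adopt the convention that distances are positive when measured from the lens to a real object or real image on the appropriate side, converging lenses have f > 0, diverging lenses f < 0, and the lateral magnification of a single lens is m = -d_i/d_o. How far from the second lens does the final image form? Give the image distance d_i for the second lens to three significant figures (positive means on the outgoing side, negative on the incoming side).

First lens: d_i1 = 1/(1/8.5 - 1/31.5) = 11.641 cm.
The intermediate image is 11.641 cm to the right of lens 1, so d_o2 = L - d_i1 = 23.5 - 11.641 = 11.859 cm.
Second lens: d_i2 = 1/(1/37 - 1/(11.859)) = -17.452 cm.

-17.5 cm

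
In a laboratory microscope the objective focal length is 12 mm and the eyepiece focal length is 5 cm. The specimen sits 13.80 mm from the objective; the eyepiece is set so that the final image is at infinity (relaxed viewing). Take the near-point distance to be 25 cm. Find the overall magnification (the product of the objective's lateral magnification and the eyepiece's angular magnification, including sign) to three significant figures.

Convert to cm: f_obj = 12 mm = 1.2 cm; d_o = 13.80 mm = 1.38 cm.
Objective: 1/d_i = 1/f_obj - 1/d_o = 1/1.2 - 1/1.38 = 0.10870 cm^-1, so d_i = 9.200 cm.
m_obj = -d_i/d_o = -9.200/1.38 = -6.667.
Eyepiece angular magnification (image at infinity): M_eye = D/f_e = 25/5 = 5.000.
Overall M = m_obj x M_eye = (-6.667)(5.000) = -33.33.

-33.3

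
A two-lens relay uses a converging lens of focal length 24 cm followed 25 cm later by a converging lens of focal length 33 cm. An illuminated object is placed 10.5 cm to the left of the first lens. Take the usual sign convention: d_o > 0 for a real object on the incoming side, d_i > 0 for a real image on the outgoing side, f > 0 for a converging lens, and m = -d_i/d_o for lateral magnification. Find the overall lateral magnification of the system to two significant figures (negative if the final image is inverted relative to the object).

First lens: d_i1 = 1/(1/24 - 1/10.5) = -18.667 cm.
m_1 = -(-18.667)/10.5 = 1.7778.
With d_i1 < 0 the first image is virtual and lies on the object side; the object distance for lens 2 is d_o2 = 25 - (-18.667) = 43.667 cm.
Second lens: d_i2 = 1/(1/33 - 1/(43.667)) = 135.094 cm.
m_2 = -(135.094)/(43.667) = -3.0937.
The system's lateral magnification is m_1 m_2 = (1.7778)(-3.0937) = -5.5000.

-5.5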